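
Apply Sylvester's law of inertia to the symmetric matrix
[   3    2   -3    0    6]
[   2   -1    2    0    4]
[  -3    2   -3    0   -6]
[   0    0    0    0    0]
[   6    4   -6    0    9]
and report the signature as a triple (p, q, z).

Answer: (2, 2, 1)

Derivation:
step 0: pivot 3 → sign +
step 1: pivot -7/3 → sign −
step 2: pivot 6/7 → sign +
step 3: pivot -3 → sign −
step 4: row/col 4 already zero → sign 0
signature = (2, 2, 1)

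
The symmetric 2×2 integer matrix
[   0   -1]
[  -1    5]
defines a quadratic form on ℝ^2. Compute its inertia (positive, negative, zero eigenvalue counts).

step 0: pivot 5 → sign +
step 1: pivot -1/5 → sign −
signature = (1, 1, 0)

Answer: (1, 1, 0)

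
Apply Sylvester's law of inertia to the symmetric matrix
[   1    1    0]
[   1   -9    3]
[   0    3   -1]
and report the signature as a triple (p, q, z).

Answer: (1, 2, 0)

Derivation:
step 0: pivot 1 → sign +
step 1: pivot -10 → sign −
step 2: pivot -1/10 → sign −
signature = (1, 2, 0)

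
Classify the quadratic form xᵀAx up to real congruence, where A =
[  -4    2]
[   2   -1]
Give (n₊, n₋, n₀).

Answer: (0, 1, 1)

Derivation:
step 0: pivot -4 → sign −
step 1: row/col 1 already zero → sign 0
signature = (0, 1, 1)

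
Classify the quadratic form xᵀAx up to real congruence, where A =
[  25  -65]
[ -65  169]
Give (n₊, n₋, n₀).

Answer: (1, 0, 1)

Derivation:
step 0: pivot 25 → sign +
step 1: row/col 1 already zero → sign 0
signature = (1, 0, 1)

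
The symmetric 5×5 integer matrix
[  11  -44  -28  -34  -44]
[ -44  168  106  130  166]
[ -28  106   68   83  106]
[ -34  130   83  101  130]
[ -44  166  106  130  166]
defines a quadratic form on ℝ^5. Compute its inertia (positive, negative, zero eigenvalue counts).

step 0: pivot 11 → sign +
step 1: pivot -8 → sign −
step 2: pivot 27/22 → sign +
step 3: pivot -1/3 → sign −
step 4: pivot 1 → sign +
signature = (3, 2, 0)

Answer: (3, 2, 0)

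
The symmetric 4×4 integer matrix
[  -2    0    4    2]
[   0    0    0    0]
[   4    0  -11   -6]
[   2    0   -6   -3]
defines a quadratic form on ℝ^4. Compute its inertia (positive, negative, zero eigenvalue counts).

Answer: (1, 2, 1)

Derivation:
step 0: pivot -2 → sign −
step 1: pivot -3 → sign −
step 2: pivot 1/3 → sign +
step 3: row/col 3 already zero → sign 0
signature = (1, 2, 1)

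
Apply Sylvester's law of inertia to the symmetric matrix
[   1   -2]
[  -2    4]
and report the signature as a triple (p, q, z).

Answer: (1, 0, 1)

Derivation:
step 0: pivot 1 → sign +
step 1: row/col 1 already zero → sign 0
signature = (1, 0, 1)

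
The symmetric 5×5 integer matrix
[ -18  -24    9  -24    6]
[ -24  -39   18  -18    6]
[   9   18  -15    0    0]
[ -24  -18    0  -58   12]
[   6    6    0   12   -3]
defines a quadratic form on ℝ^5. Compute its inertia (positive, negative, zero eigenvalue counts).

step 0: pivot -18 → sign −
step 1: pivot -7 → sign −
step 2: pivot -75/14 → sign −
step 3: pivot 2 → sign +
step 4: pivot -3/25 → sign −
signature = (1, 4, 0)

Answer: (1, 4, 0)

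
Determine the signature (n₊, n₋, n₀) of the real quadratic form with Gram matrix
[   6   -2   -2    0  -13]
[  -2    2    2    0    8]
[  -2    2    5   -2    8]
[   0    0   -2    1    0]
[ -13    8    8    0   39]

step 0: pivot 6 → sign +
step 1: pivot 4/3 → sign +
step 2: pivot 3 → sign +
step 3: pivot -1/3 → sign −
step 4: pivot 3/4 → sign +
signature = (4, 1, 0)

Answer: (4, 1, 0)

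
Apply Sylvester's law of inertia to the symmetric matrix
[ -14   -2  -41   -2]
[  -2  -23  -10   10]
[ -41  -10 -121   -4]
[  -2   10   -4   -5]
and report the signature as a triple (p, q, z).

step 0: pivot -14 → sign −
step 1: pivot -159/7 → sign −
step 2: pivot -55/318 → sign −
step 3: pivot -3/55 → sign −
signature = (0, 4, 0)

Answer: (0, 4, 0)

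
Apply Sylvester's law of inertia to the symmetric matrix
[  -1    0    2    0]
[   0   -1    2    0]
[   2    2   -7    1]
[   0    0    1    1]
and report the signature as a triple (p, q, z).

step 0: pivot -1 → sign −
step 1: pivot -1 → sign −
step 2: pivot 1 → sign +
step 3: row/col 3 already zero → sign 0
signature = (1, 2, 1)

Answer: (1, 2, 1)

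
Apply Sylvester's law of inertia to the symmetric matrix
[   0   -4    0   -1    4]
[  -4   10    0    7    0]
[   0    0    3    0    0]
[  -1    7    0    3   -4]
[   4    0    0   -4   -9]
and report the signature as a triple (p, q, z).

step 0: pivot 10 → sign +
step 1: pivot -8/5 → sign −
step 2: pivot 3 → sign +
step 3: pivot 1/8 → sign +
step 4: pivot -1 → sign −
signature = (3, 2, 0)

Answer: (3, 2, 0)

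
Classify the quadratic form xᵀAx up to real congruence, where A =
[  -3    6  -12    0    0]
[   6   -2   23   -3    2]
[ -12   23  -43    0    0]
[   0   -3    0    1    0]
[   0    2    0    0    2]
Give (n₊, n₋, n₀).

Answer: (3, 2, 0)

Derivation:
step 0: pivot -3 → sign −
step 1: pivot 10 → sign +
step 2: pivot 49/10 → sign +
step 3: pivot 4/49 → sign +
step 4: pivot -3 → sign −
signature = (3, 2, 0)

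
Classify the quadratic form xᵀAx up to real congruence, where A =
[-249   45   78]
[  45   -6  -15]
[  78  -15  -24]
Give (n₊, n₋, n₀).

Answer: (2, 1, 0)

Derivation:
step 0: pivot -249 → sign −
step 1: pivot 177/83 → sign +
step 2: pivot 3/59 → sign +
signature = (2, 1, 0)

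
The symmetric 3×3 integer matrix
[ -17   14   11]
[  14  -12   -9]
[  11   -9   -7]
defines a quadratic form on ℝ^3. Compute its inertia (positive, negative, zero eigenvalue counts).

Answer: (1, 2, 0)

Derivation:
step 0: pivot -17 → sign −
step 1: pivot -8/17 → sign −
step 2: pivot 1/8 → sign +
signature = (1, 2, 0)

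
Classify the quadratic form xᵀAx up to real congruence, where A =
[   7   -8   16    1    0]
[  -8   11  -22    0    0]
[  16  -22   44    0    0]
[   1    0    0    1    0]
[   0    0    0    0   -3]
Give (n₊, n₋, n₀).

Answer: (3, 1, 1)

Derivation:
step 0: pivot 7 → sign +
step 1: pivot 13/7 → sign +
step 2: pivot 2/13 → sign +
step 3: pivot -3 → sign −
step 4: row/col 4 already zero → sign 0
signature = (3, 1, 1)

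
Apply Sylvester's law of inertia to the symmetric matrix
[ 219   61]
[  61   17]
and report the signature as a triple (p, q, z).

step 0: pivot 219 → sign +
step 1: pivot 2/219 → sign +
signature = (2, 0, 0)

Answer: (2, 0, 0)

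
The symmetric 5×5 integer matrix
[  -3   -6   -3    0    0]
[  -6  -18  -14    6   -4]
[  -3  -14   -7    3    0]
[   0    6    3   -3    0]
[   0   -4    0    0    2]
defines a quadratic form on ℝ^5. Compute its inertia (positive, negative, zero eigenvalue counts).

step 0: pivot -3 → sign −
step 1: pivot -6 → sign −
step 2: pivot 20/3 → sign +
step 3: pivot -3/4 → sign −
step 4: pivot 2/5 → sign +
signature = (2, 3, 0)

Answer: (2, 3, 0)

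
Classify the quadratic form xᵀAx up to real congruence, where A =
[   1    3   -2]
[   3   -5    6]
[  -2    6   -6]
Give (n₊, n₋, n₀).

step 0: pivot 1 → sign +
step 1: pivot -14 → sign −
step 2: pivot 2/7 → sign +
signature = (2, 1, 0)

Answer: (2, 1, 0)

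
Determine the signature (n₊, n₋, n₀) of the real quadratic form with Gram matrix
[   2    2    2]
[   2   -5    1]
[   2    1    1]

step 0: pivot 2 → sign +
step 1: pivot -7 → sign −
step 2: pivot -6/7 → sign −
signature = (1, 2, 0)

Answer: (1, 2, 0)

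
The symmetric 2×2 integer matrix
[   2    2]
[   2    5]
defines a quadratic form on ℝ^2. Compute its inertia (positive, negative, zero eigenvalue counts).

step 0: pivot 2 → sign +
step 1: pivot 3 → sign +
signature = (2, 0, 0)

Answer: (2, 0, 0)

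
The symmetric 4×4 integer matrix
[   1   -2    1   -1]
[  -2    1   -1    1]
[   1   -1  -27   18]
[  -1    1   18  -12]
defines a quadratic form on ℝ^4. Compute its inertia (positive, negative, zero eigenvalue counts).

step 0: pivot 1 → sign +
step 1: pivot -3 → sign −
step 2: pivot -83/3 → sign −
step 3: pivot -6/83 → sign −
signature = (1, 3, 0)

Answer: (1, 3, 0)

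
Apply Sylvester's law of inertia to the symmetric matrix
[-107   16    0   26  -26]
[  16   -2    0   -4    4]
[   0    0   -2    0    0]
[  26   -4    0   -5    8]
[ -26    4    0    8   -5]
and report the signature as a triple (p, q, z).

Answer: (2, 3, 0)

Derivation:
step 0: pivot -107 → sign −
step 1: pivot 42/107 → sign +
step 2: pivot -2 → sign −
step 3: pivot 9/7 → sign +
step 4: pivot -1 → sign −
signature = (2, 3, 0)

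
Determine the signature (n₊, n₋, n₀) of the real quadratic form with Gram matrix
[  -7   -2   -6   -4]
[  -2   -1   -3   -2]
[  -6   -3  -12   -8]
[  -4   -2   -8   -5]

Answer: (1, 3, 0)

Derivation:
step 0: pivot -7 → sign −
step 1: pivot -3/7 → sign −
step 2: pivot -3 → sign −
step 3: pivot 1/3 → sign +
signature = (1, 3, 0)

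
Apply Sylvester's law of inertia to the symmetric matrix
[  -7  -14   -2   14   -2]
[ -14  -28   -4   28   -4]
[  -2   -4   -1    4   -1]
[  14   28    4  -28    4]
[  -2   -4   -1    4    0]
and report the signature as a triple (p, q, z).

step 0: pivot -7 → sign −
step 1: pivot -3/7 → sign −
step 2: pivot 1 → sign +
step 3: row/col 3 already zero → sign 0
step 4: row/col 4 already zero → sign 0
signature = (1, 2, 2)

Answer: (1, 2, 2)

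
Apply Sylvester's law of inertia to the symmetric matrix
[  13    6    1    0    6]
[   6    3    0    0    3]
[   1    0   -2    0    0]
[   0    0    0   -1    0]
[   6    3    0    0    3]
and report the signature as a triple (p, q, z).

step 0: pivot 13 → sign +
step 1: pivot 3/13 → sign +
step 2: pivot -3 → sign −
step 3: pivot -1 → sign −
step 4: row/col 4 already zero → sign 0
signature = (2, 2, 1)

Answer: (2, 2, 1)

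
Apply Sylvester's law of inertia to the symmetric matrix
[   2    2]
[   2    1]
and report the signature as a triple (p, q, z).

step 0: pivot 2 → sign +
step 1: pivot -1 → sign −
signature = (1, 1, 0)

Answer: (1, 1, 0)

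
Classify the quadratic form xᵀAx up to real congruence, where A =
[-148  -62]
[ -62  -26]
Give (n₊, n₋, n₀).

Answer: (0, 2, 0)

Derivation:
step 0: pivot -148 → sign −
step 1: pivot -1/37 → sign −
signature = (0, 2, 0)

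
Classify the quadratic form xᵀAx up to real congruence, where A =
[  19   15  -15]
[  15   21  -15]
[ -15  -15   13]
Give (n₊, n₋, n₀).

Answer: (3, 0, 0)

Derivation:
step 0: pivot 19 → sign +
step 1: pivot 174/19 → sign +
step 2: pivot 2/29 → sign +
signature = (3, 0, 0)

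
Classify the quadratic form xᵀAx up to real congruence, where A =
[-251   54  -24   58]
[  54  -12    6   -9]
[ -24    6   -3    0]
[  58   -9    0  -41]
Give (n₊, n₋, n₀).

Answer: (2, 2, 0)

Derivation:
step 0: pivot -251 → sign −
step 1: pivot -96/251 → sign −
step 2: pivot 9/8 → sign +
step 3: pivot 1/4 → sign +
signature = (2, 2, 0)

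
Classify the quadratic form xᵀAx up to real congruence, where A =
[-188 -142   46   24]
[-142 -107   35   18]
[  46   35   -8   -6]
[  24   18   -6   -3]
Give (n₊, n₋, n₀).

Answer: (2, 1, 1)

Derivation:
step 0: pivot -188 → sign −
step 1: pivot 12/47 → sign +
step 2: pivot 3 → sign +
step 3: row/col 3 already zero → sign 0
signature = (2, 1, 1)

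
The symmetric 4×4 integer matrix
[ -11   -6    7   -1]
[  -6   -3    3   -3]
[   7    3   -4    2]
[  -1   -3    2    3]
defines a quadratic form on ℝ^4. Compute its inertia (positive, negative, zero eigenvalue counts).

Answer: (1, 3, 0)

Derivation:
step 0: pivot -11 → sign −
step 1: pivot 3/11 → sign +
step 2: pivot -2 → sign −
step 3: pivot -1 → sign −
signature = (1, 3, 0)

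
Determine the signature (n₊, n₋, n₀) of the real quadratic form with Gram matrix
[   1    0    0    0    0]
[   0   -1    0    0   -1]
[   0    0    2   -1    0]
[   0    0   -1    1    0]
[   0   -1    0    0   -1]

step 0: pivot 1 → sign +
step 1: pivot -1 → sign −
step 2: pivot 2 → sign +
step 3: pivot 1/2 → sign +
step 4: row/col 4 already zero → sign 0
signature = (3, 1, 1)

Answer: (3, 1, 1)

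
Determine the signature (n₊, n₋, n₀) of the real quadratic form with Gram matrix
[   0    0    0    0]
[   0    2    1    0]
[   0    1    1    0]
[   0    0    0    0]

step 0: pivot 2 → sign +
step 1: pivot 1/2 → sign +
step 2: row/col 2 already zero → sign 0
step 3: row/col 3 already zero → sign 0
signature = (2, 0, 2)

Answer: (2, 0, 2)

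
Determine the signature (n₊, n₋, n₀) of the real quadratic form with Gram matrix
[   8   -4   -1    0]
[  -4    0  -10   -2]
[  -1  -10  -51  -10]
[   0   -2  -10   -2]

step 0: pivot 8 → sign +
step 1: pivot -2 → sign −
step 2: pivot 4 → sign +
step 3: pivot -1/16 → sign −
signature = (2, 2, 0)

Answer: (2, 2, 0)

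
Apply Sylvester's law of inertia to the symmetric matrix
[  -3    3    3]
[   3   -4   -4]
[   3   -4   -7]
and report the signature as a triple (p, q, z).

step 0: pivot -3 → sign −
step 1: pivot -1 → sign −
step 2: pivot -3 → sign −
signature = (0, 3, 0)

Answer: (0, 3, 0)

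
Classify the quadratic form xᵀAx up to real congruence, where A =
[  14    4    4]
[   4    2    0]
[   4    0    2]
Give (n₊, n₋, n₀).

step 0: pivot 14 → sign +
step 1: pivot 6/7 → sign +
step 2: pivot -2/3 → sign −
signature = (2, 1, 0)

Answer: (2, 1, 0)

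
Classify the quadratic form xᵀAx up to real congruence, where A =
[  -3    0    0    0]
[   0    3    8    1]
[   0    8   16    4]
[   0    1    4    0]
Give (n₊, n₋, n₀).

step 0: pivot -3 → sign −
step 1: pivot 3 → sign +
step 2: pivot -16/3 → sign −
step 3: row/col 3 already zero → sign 0
signature = (1, 2, 1)

Answer: (1, 2, 1)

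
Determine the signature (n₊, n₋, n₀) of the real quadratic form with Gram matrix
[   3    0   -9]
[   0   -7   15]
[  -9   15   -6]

step 0: pivot 3 → sign +
step 1: pivot -7 → sign −
step 2: pivot -6/7 → sign −
signature = (1, 2, 0)

Answer: (1, 2, 0)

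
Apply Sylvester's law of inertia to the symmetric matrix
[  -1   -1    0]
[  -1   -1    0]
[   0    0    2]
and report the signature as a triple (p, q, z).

Answer: (1, 1, 1)

Derivation:
step 0: pivot -1 → sign −
step 1: pivot 2 → sign +
step 2: row/col 2 already zero → sign 0
signature = (1, 1, 1)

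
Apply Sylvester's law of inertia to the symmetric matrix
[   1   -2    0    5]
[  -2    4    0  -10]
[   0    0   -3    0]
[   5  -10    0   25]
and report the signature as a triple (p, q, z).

Answer: (1, 1, 2)

Derivation:
step 0: pivot 1 → sign +
step 1: pivot -3 → sign −
step 2: row/col 2 already zero → sign 0
step 3: row/col 3 already zero → sign 0
signature = (1, 1, 2)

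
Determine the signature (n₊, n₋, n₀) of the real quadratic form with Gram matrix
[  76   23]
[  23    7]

step 0: pivot 76 → sign +
step 1: pivot 3/76 → sign +
signature = (2, 0, 0)

Answer: (2, 0, 0)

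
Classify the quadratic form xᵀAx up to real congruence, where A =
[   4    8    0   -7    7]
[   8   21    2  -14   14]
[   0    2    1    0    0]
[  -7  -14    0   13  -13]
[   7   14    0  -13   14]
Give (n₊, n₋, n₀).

Answer: (5, 0, 0)

Derivation:
step 0: pivot 4 → sign +
step 1: pivot 5 → sign +
step 2: pivot 1/5 → sign +
step 3: pivot 3/4 → sign +
step 4: pivot 1 → sign +
signature = (5, 0, 0)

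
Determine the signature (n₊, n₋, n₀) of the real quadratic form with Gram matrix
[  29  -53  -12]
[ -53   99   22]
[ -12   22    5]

Answer: (3, 0, 0)

Derivation:
step 0: pivot 29 → sign +
step 1: pivot 62/29 → sign +
step 2: pivot 1/31 → sign +
signature = (3, 0, 0)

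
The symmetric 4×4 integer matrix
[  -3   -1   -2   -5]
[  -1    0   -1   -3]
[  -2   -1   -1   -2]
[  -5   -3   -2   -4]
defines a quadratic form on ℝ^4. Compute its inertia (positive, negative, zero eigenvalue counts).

step 0: pivot -3 → sign −
step 1: pivot 1/3 → sign +
step 2: pivot -1 → sign −
step 3: row/col 3 already zero → sign 0
signature = (1, 2, 1)

Answer: (1, 2, 1)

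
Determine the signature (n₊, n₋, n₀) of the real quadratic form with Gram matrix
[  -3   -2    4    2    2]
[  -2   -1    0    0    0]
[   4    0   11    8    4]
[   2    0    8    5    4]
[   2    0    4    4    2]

Answer: (3, 2, 0)

Derivation:
step 0: pivot -3 → sign −
step 1: pivot 1/3 → sign +
step 2: pivot -5 → sign −
step 3: pivot 1 → sign +
step 4: pivot 6/5 → sign +
signature = (3, 2, 0)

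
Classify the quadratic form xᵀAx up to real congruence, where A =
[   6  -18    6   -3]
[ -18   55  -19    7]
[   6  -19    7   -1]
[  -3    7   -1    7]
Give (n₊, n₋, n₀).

step 0: pivot 6 → sign +
step 1: pivot 1 → sign +
step 2: pivot 3/2 → sign +
step 3: row/col 3 already zero → sign 0
signature = (3, 0, 1)

Answer: (3, 0, 1)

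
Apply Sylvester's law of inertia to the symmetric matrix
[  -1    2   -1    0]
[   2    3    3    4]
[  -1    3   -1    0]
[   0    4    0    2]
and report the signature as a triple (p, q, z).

step 0: pivot -1 → sign −
step 1: pivot 7 → sign +
step 2: pivot -1/7 → sign −
step 3: pivot 2 → sign +
signature = (2, 2, 0)

Answer: (2, 2, 0)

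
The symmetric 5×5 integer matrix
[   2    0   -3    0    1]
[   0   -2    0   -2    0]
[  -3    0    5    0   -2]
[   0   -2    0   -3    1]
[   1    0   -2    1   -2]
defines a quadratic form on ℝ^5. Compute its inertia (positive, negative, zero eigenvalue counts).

Answer: (2, 3, 0)

Derivation:
step 0: pivot 2 → sign +
step 1: pivot -2 → sign −
step 2: pivot 1/2 → sign +
step 3: pivot -1 → sign −
step 4: pivot -2 → sign −
signature = (2, 3, 0)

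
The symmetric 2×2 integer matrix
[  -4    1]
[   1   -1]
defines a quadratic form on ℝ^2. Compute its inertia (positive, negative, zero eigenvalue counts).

Answer: (0, 2, 0)

Derivation:
step 0: pivot -4 → sign −
step 1: pivot -3/4 → sign −
signature = (0, 2, 0)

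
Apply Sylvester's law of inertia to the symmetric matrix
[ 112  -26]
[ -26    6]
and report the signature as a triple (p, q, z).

Answer: (1, 1, 0)

Derivation:
step 0: pivot 112 → sign +
step 1: pivot -1/28 → sign −
signature = (1, 1, 0)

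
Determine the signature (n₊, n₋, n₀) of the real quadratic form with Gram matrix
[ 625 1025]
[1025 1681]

step 0: pivot 625 → sign +
step 1: row/col 1 already zero → sign 0
signature = (1, 0, 1)

Answer: (1, 0, 1)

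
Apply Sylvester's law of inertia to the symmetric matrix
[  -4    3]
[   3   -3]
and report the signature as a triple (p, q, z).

Answer: (0, 2, 0)

Derivation:
step 0: pivot -4 → sign −
step 1: pivot -3/4 → sign −
signature = (0, 2, 0)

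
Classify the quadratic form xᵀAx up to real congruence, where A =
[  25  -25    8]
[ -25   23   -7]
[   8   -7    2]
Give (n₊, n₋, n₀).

Answer: (1, 2, 0)

Derivation:
step 0: pivot 25 → sign +
step 1: pivot -2 → sign −
step 2: pivot -3/50 → sign −
signature = (1, 2, 0)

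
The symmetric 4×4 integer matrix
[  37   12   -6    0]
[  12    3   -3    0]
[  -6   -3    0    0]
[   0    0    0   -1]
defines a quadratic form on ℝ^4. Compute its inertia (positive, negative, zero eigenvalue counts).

Answer: (2, 2, 0)

Derivation:
step 0: pivot 37 → sign +
step 1: pivot -33/37 → sign −
step 2: pivot 3/11 → sign +
step 3: pivot -1 → sign −
signature = (2, 2, 0)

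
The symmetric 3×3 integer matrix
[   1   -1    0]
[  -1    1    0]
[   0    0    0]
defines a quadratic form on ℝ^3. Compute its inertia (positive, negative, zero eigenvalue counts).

step 0: pivot 1 → sign +
step 1: row/col 1 already zero → sign 0
step 2: row/col 2 already zero → sign 0
signature = (1, 0, 2)

Answer: (1, 0, 2)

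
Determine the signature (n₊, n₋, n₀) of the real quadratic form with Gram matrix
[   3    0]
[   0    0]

Answer: (1, 0, 1)

Derivation:
step 0: pivot 3 → sign +
step 1: row/col 1 already zero → sign 0
signature = (1, 0, 1)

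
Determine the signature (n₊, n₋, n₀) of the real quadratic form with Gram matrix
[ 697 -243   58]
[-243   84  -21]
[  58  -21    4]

step 0: pivot 697 → sign +
step 1: pivot -501/697 → sign −
step 2: pivot 3/167 → sign +
signature = (2, 1, 0)

Answer: (2, 1, 0)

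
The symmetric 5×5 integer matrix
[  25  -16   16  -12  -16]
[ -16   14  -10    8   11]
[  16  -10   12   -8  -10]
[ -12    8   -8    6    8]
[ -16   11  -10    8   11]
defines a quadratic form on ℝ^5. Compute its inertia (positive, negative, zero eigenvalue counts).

Answer: (4, 0, 1)

Derivation:
step 0: pivot 25 → sign +
step 1: pivot 94/25 → sign +
step 2: pivot 82/47 → sign +
step 3: pivot 6/41 → sign +
step 4: row/col 4 already zero → sign 0
signature = (4, 0, 1)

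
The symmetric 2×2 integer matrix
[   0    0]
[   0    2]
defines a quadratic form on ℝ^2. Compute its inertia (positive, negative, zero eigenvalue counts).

step 0: pivot 2 → sign +
step 1: row/col 1 already zero → sign 0
signature = (1, 0, 1)

Answer: (1, 0, 1)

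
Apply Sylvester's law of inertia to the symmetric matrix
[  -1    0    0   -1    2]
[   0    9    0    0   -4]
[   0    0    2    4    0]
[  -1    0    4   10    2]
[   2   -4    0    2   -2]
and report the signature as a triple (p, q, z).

Answer: (4, 1, 0)

Derivation:
step 0: pivot -1 → sign −
step 1: pivot 9 → sign +
step 2: pivot 2 → sign +
step 3: pivot 3 → sign +
step 4: pivot 2/9 → sign +
signature = (4, 1, 0)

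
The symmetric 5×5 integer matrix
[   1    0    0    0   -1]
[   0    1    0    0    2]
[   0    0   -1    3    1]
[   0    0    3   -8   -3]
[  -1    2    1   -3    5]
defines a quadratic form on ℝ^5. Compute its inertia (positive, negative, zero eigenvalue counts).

step 0: pivot 1 → sign +
step 1: pivot 1 → sign +
step 2: pivot -1 → sign −
step 3: pivot 1 → sign +
step 4: pivot 1 → sign +
signature = (4, 1, 0)

Answer: (4, 1, 0)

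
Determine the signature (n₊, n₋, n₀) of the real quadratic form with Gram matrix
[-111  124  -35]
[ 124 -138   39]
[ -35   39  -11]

step 0: pivot -111 → sign −
step 1: pivot 58/111 → sign +
step 2: pivot 1/58 → sign +
signature = (2, 1, 0)

Answer: (2, 1, 0)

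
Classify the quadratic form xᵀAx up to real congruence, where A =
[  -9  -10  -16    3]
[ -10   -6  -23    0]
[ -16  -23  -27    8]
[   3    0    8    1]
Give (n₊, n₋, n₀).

Answer: (1, 3, 0)

Derivation:
step 0: pivot -9 → sign −
step 1: pivot 46/9 → sign +
step 2: pivot -179/46 → sign −
step 3: pivot -6/179 → sign −
signature = (1, 3, 0)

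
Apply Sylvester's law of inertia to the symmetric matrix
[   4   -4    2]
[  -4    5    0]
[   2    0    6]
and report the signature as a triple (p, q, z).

Answer: (3, 0, 0)

Derivation:
step 0: pivot 4 → sign +
step 1: pivot 1 → sign +
step 2: pivot 1 → sign +
signature = (3, 0, 0)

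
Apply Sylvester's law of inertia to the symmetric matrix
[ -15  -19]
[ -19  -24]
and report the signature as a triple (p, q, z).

Answer: (1, 1, 0)

Derivation:
step 0: pivot -15 → sign −
step 1: pivot 1/15 → sign +
signature = (1, 1, 0)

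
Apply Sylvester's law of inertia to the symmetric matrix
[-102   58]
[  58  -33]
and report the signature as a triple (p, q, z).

step 0: pivot -102 → sign −
step 1: pivot -1/51 → sign −
signature = (0, 2, 0)

Answer: (0, 2, 0)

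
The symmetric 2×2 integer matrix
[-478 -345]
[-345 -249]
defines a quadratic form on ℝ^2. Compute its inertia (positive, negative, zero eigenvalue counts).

step 0: pivot -478 → sign −
step 1: pivot 3/478 → sign +
signature = (1, 1, 0)

Answer: (1, 1, 0)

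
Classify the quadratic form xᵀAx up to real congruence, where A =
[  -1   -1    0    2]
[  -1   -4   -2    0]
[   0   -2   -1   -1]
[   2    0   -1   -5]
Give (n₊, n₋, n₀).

Answer: (1, 2, 1)

Derivation:
step 0: pivot -1 → sign −
step 1: pivot -3 → sign −
step 2: pivot 1/3 → sign +
step 3: row/col 3 already zero → sign 0
signature = (1, 2, 1)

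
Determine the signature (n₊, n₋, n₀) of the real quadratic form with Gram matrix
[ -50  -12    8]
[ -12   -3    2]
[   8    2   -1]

step 0: pivot -50 → sign −
step 1: pivot -3/25 → sign −
step 2: pivot 1/3 → sign +
signature = (1, 2, 0)

Answer: (1, 2, 0)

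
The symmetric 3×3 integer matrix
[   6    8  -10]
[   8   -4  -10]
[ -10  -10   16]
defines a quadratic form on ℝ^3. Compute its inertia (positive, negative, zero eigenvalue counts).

Answer: (2, 1, 0)

Derivation:
step 0: pivot 6 → sign +
step 1: pivot -44/3 → sign −
step 2: pivot 1/11 → sign +
signature = (2, 1, 0)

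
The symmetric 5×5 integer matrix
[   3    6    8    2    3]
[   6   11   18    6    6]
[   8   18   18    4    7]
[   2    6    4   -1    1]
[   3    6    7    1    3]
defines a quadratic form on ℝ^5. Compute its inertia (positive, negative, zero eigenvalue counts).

step 0: pivot 3 → sign +
step 1: pivot -1 → sign −
step 2: pivot 2/3 → sign +
step 3: pivot -9 → sign −
step 4: pivot -1/2 → sign −
signature = (2, 3, 0)

Answer: (2, 3, 0)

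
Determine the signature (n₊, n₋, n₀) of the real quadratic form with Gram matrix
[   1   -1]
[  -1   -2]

Answer: (1, 1, 0)

Derivation:
step 0: pivot 1 → sign +
step 1: pivot -3 → sign −
signature = (1, 1, 0)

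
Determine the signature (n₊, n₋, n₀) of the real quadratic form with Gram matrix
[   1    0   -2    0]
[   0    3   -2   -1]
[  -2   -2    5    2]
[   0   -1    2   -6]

step 0: pivot 1 → sign +
step 1: pivot 3 → sign +
step 2: pivot -1/3 → sign −
step 3: pivot -1 → sign −
signature = (2, 2, 0)

Answer: (2, 2, 0)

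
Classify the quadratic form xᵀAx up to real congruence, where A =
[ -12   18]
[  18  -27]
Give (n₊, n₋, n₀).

step 0: pivot -12 → sign −
step 1: row/col 1 already zero → sign 0
signature = (0, 1, 1)

Answer: (0, 1, 1)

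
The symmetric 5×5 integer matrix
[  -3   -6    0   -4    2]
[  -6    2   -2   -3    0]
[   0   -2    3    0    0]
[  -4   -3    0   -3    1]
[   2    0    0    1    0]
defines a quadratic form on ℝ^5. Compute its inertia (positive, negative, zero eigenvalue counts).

step 0: pivot -3 → sign −
step 1: pivot 14 → sign +
step 2: pivot 19/7 → sign +
step 3: pivot 41/114 → sign +
step 4: pivot 2/41 → sign +
signature = (4, 1, 0)

Answer: (4, 1, 0)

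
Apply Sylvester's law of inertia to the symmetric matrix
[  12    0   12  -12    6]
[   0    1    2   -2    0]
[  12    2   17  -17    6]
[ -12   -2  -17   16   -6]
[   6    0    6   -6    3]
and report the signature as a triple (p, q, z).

Answer: (3, 1, 1)

Derivation:
step 0: pivot 12 → sign +
step 1: pivot 1 → sign +
step 2: pivot 1 → sign +
step 3: pivot -1 → sign −
step 4: row/col 4 already zero → sign 0
signature = (3, 1, 1)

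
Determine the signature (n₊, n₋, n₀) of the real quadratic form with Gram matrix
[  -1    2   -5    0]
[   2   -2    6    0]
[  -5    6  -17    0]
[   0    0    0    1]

Answer: (2, 1, 1)

Derivation:
step 0: pivot -1 → sign −
step 1: pivot 2 → sign +
step 2: pivot 1 → sign +
step 3: row/col 3 already zero → sign 0
signature = (2, 1, 1)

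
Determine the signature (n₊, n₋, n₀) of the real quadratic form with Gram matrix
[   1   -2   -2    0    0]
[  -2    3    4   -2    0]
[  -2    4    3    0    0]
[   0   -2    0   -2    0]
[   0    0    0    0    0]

step 0: pivot 1 → sign +
step 1: pivot -1 → sign −
step 2: pivot -1 → sign −
step 3: pivot 2 → sign +
step 4: row/col 4 already zero → sign 0
signature = (2, 2, 1)

Answer: (2, 2, 1)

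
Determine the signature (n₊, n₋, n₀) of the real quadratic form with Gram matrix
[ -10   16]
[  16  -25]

step 0: pivot -10 → sign −
step 1: pivot 3/5 → sign +
signature = (1, 1, 0)

Answer: (1, 1, 0)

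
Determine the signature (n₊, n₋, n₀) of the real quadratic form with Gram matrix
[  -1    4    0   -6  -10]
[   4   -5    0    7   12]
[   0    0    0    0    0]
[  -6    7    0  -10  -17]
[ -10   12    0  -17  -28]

Answer: (2, 2, 1)

Derivation:
step 0: pivot -1 → sign −
step 1: pivot 11 → sign +
step 2: pivot -3/11 → sign −
step 3: pivot 1 → sign +
step 4: row/col 4 already zero → sign 0
signature = (2, 2, 1)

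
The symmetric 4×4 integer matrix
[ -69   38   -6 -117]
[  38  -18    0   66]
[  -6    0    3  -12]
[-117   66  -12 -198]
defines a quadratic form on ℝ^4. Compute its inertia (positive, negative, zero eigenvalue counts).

Answer: (1, 3, 0)

Derivation:
step 0: pivot -69 → sign −
step 1: pivot 202/69 → sign +
step 2: pivot -21/101 → sign −
step 3: pivot -3/7 → sign −
signature = (1, 3, 0)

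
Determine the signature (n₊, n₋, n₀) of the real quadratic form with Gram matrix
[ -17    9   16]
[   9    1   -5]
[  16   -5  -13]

step 0: pivot -17 → sign −
step 1: pivot 98/17 → sign +
step 2: pivot -3/98 → sign −
signature = (1, 2, 0)

Answer: (1, 2, 0)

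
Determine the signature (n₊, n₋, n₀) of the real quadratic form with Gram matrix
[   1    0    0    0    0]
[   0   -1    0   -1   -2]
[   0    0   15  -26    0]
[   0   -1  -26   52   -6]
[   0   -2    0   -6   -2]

Answer: (3, 2, 0)

Derivation:
step 0: pivot 1 → sign +
step 1: pivot -1 → sign −
step 2: pivot 15 → sign +
step 3: pivot 119/15 → sign +
step 4: pivot -2/119 → sign −
signature = (3, 2, 0)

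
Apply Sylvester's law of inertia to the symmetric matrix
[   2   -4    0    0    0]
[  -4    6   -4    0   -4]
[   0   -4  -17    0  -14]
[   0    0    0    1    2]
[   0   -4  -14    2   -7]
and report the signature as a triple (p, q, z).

step 0: pivot 2 → sign +
step 1: pivot -2 → sign −
step 2: pivot -9 → sign −
step 3: pivot 1 → sign +
step 4: pivot 1 → sign +
signature = (3, 2, 0)

Answer: (3, 2, 0)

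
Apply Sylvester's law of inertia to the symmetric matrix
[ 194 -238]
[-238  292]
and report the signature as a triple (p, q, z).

Answer: (2, 0, 0)

Derivation:
step 0: pivot 194 → sign +
step 1: pivot 2/97 → sign +
signature = (2, 0, 0)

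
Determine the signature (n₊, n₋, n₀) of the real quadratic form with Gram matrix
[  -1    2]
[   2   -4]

step 0: pivot -1 → sign −
step 1: row/col 1 already zero → sign 0
signature = (0, 1, 1)

Answer: (0, 1, 1)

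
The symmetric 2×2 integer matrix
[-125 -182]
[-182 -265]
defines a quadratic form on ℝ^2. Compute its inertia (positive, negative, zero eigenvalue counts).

step 0: pivot -125 → sign −
step 1: pivot -1/125 → sign −
signature = (0, 2, 0)

Answer: (0, 2, 0)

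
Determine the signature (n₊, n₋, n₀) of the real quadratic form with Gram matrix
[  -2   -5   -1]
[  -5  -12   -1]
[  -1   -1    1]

Answer: (1, 2, 0)

Derivation:
step 0: pivot -2 → sign −
step 1: pivot 1/2 → sign +
step 2: pivot -3 → sign −
signature = (1, 2, 0)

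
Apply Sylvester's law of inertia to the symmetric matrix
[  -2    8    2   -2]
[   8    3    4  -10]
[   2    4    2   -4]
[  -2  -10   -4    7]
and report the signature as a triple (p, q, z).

step 0: pivot -2 → sign −
step 1: pivot 35 → sign +
step 2: pivot -4/35 → sign −
step 3: row/col 3 already zero → sign 0
signature = (1, 2, 1)

Answer: (1, 2, 1)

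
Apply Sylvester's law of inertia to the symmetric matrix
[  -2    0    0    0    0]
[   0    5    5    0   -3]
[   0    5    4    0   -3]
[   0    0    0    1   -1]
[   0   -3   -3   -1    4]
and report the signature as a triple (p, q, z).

Answer: (3, 2, 0)

Derivation:
step 0: pivot -2 → sign −
step 1: pivot 5 → sign +
step 2: pivot -1 → sign −
step 3: pivot 1 → sign +
step 4: pivot 6/5 → sign +
signature = (3, 2, 0)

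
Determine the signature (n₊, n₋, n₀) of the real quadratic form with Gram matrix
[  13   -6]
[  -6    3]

step 0: pivot 13 → sign +
step 1: pivot 3/13 → sign +
signature = (2, 0, 0)

Answer: (2, 0, 0)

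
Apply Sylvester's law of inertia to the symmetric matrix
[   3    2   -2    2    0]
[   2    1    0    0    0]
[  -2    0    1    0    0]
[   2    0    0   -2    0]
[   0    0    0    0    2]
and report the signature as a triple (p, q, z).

step 0: pivot 3 → sign +
step 1: pivot -1/3 → sign −
step 2: pivot 5 → sign +
step 3: pivot -6/5 → sign −
step 4: pivot 2 → sign +
signature = (3, 2, 0)

Answer: (3, 2, 0)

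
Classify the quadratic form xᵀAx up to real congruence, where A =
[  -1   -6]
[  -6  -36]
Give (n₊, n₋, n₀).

step 0: pivot -1 → sign −
step 1: row/col 1 already zero → sign 0
signature = (0, 1, 1)

Answer: (0, 1, 1)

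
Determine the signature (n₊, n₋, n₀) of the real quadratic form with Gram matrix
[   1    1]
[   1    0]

step 0: pivot 1 → sign +
step 1: pivot -1 → sign −
signature = (1, 1, 0)

Answer: (1, 1, 0)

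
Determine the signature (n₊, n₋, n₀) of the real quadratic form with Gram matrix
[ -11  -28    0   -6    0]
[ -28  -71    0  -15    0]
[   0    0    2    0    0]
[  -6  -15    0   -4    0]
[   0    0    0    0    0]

step 0: pivot -11 → sign −
step 1: pivot 3/11 → sign +
step 2: pivot 2 → sign +
step 3: pivot -1 → sign −
step 4: row/col 4 already zero → sign 0
signature = (2, 2, 1)

Answer: (2, 2, 1)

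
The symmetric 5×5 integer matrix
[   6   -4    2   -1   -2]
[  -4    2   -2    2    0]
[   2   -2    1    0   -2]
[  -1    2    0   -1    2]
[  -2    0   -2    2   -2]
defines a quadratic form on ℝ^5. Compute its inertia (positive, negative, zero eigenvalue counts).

step 0: pivot 6 → sign +
step 1: pivot -2/3 → sign −
step 2: pivot 1 → sign +
step 3: pivot 1/2 → sign +
step 4: pivot -2 → sign −
signature = (3, 2, 0)

Answer: (3, 2, 0)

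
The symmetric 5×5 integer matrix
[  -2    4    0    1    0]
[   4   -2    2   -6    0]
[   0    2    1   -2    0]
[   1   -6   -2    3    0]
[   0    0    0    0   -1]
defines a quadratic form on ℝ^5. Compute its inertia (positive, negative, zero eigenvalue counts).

step 0: pivot -2 → sign −
step 1: pivot 6 → sign +
step 2: pivot 1/3 → sign +
step 3: pivot -1/2 → sign −
step 4: pivot -1 → sign −
signature = (2, 3, 0)

Answer: (2, 3, 0)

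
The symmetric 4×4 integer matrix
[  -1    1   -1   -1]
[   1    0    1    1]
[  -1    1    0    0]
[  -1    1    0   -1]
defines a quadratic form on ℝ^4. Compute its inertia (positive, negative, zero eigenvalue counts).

step 0: pivot -1 → sign −
step 1: pivot 1 → sign +
step 2: pivot 1 → sign +
step 3: pivot -1 → sign −
signature = (2, 2, 0)

Answer: (2, 2, 0)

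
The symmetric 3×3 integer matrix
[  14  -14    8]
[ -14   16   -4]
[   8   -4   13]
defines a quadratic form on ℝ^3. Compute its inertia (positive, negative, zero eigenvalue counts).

step 0: pivot 14 → sign +
step 1: pivot 2 → sign +
step 2: pivot 3/7 → sign +
signature = (3, 0, 0)

Answer: (3, 0, 0)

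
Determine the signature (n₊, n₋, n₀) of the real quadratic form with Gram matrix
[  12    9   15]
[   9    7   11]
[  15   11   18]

Answer: (2, 1, 0)

Derivation:
step 0: pivot 12 → sign +
step 1: pivot 1/4 → sign +
step 2: pivot -1 → sign −
signature = (2, 1, 0)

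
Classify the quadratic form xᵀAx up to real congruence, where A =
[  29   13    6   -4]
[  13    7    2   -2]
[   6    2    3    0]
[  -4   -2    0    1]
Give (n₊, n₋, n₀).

step 0: pivot 29 → sign +
step 1: pivot 34/29 → sign +
step 2: pivot 23/17 → sign +
step 3: pivot 1/23 → sign +
signature = (4, 0, 0)

Answer: (4, 0, 0)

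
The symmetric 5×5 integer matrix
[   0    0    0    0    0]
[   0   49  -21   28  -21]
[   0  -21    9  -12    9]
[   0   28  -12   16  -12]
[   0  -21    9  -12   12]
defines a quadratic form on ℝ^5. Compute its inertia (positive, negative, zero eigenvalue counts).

Answer: (2, 0, 3)

Derivation:
step 0: pivot 49 → sign +
step 1: pivot 3 → sign +
step 2: row/col 2 already zero → sign 0
step 3: row/col 3 already zero → sign 0
step 4: row/col 4 already zero → sign 0
signature = (2, 0, 3)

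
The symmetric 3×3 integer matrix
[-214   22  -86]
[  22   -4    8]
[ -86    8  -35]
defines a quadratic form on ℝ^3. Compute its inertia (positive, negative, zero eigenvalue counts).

step 0: pivot -214 → sign −
step 1: pivot -186/107 → sign −
step 2: pivot -1/31 → sign −
signature = (0, 3, 0)

Answer: (0, 3, 0)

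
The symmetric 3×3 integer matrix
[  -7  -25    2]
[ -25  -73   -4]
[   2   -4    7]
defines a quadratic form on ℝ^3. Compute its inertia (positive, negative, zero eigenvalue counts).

Answer: (1, 2, 0)

Derivation:
step 0: pivot -7 → sign −
step 1: pivot 114/7 → sign +
step 2: pivot -1/19 → sign −
signature = (1, 2, 0)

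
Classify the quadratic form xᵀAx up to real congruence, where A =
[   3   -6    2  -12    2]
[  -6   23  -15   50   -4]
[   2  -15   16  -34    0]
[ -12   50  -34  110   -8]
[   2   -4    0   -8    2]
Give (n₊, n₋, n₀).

Answer: (5, 0, 0)

Derivation:
step 0: pivot 3 → sign +
step 1: pivot 11 → sign +
step 2: pivot 11/3 → sign +
step 3: pivot 6/11 → sign +
step 4: pivot 2/11 → sign +
signature = (5, 0, 0)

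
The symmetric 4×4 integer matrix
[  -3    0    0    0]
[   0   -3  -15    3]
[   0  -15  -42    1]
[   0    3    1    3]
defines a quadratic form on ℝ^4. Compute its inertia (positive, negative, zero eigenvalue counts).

step 0: pivot -3 → sign −
step 1: pivot -3 → sign −
step 2: pivot 33 → sign +
step 3: pivot 2/33 → sign +
signature = (2, 2, 0)

Answer: (2, 2, 0)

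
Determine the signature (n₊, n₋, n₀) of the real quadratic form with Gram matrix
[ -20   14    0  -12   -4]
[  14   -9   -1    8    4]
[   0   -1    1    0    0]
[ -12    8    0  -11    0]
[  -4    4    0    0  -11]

step 0: pivot -20 → sign −
step 1: pivot 4/5 → sign +
step 2: pivot -1/4 → sign −
step 3: pivot -3 → sign −
step 4: pivot -3 → sign −
signature = (1, 4, 0)

Answer: (1, 4, 0)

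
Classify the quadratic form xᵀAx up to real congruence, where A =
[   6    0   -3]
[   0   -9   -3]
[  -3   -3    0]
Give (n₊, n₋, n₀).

Answer: (1, 2, 0)

Derivation:
step 0: pivot 6 → sign +
step 1: pivot -9 → sign −
step 2: pivot -1/2 → sign −
signature = (1, 2, 0)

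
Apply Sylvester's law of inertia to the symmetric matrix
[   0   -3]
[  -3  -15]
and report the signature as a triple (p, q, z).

Answer: (1, 1, 0)

Derivation:
step 0: pivot -15 → sign −
step 1: pivot 3/5 → sign +
signature = (1, 1, 0)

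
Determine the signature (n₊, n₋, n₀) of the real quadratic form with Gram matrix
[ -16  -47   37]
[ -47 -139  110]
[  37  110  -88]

step 0: pivot -16 → sign −
step 1: pivot -15/16 → sign −
step 2: pivot -3/5 → sign −
signature = (0, 3, 0)

Answer: (0, 3, 0)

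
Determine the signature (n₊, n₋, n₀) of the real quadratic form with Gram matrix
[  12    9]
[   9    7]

step 0: pivot 12 → sign +
step 1: pivot 1/4 → sign +
signature = (2, 0, 0)

Answer: (2, 0, 0)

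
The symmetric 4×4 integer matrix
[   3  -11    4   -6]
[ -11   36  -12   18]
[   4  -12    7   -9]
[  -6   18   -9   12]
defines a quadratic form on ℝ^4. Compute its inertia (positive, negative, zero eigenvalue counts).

step 0: pivot 3 → sign +
step 1: pivot -13/3 → sign −
step 2: pivot 43/13 → sign +
step 3: pivot 3/43 → sign +
signature = (3, 1, 0)

Answer: (3, 1, 0)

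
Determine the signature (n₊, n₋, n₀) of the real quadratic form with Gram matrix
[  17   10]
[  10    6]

Answer: (2, 0, 0)

Derivation:
step 0: pivot 17 → sign +
step 1: pivot 2/17 → sign +
signature = (2, 0, 0)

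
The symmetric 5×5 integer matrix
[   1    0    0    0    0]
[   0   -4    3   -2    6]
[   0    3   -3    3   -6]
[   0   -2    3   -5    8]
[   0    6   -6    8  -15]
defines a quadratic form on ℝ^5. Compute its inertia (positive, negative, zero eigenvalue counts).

Answer: (2, 3, 0)

Derivation:
step 0: pivot 1 → sign +
step 1: pivot -4 → sign −
step 2: pivot -3/4 → sign −
step 3: pivot -1 → sign −
step 4: pivot 1 → sign +
signature = (2, 3, 0)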